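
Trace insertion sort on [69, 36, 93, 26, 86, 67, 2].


Initial: [69, 36, 93, 26, 86, 67, 2]
Insert 36: [36, 69, 93, 26, 86, 67, 2]
Insert 93: [36, 69, 93, 26, 86, 67, 2]
Insert 26: [26, 36, 69, 93, 86, 67, 2]
Insert 86: [26, 36, 69, 86, 93, 67, 2]
Insert 67: [26, 36, 67, 69, 86, 93, 2]
Insert 2: [2, 26, 36, 67, 69, 86, 93]

Sorted: [2, 26, 36, 67, 69, 86, 93]


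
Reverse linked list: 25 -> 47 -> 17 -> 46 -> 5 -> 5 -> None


Step 1: curr=25, set curr.next=prev(None) | reversed so far: 25
Step 2: curr=47, set curr.next=prev(25) | reversed so far: 47 -> 25
Step 3: curr=17, set curr.next=prev(47) | reversed so far: 17 -> 47 -> 25
Step 4: curr=46, set curr.next=prev(17) | reversed so far: 46 -> 17 -> 47 -> 25
Step 5: curr=5, set curr.next=prev(46) | reversed so far: 5 -> 46 -> 17 -> 47 -> 25
Step 6: curr=5, set curr.next=prev(5) | reversed so far: 5 -> 5 -> 46 -> 17 -> 47 -> 25

5 -> 5 -> 46 -> 17 -> 47 -> 25 -> None


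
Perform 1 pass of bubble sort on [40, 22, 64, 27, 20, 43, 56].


Initial: [40, 22, 64, 27, 20, 43, 56]
Pass 1: [22, 40, 27, 20, 43, 56, 64] (5 swaps)

After 1 pass: [22, 40, 27, 20, 43, 56, 64]


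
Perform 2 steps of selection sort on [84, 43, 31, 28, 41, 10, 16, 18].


Initial: [84, 43, 31, 28, 41, 10, 16, 18]
Step 1: min=10 at 5
  Swap: [10, 43, 31, 28, 41, 84, 16, 18]
Step 2: min=16 at 6
  Swap: [10, 16, 31, 28, 41, 84, 43, 18]

After 2 steps: [10, 16, 31, 28, 41, 84, 43, 18]


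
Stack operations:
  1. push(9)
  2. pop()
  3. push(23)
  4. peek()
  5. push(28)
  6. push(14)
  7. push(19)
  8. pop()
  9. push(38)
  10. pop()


push(9) -> [9]
pop()->9, []
push(23) -> [23]
peek()->23
push(28) -> [23, 28]
push(14) -> [23, 28, 14]
push(19) -> [23, 28, 14, 19]
pop()->19, [23, 28, 14]
push(38) -> [23, 28, 14, 38]
pop()->38, [23, 28, 14]

Final stack: [23, 28, 14]


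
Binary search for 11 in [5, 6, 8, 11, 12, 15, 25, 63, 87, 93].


Step 1: lo=0, hi=9, mid=4, val=12
Step 2: lo=0, hi=3, mid=1, val=6
Step 3: lo=2, hi=3, mid=2, val=8
Step 4: lo=3, hi=3, mid=3, val=11

Found at index 3


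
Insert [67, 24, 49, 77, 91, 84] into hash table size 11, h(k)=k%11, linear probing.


Insert 67: h=1 -> slot 1
Insert 24: h=2 -> slot 2
Insert 49: h=5 -> slot 5
Insert 77: h=0 -> slot 0
Insert 91: h=3 -> slot 3
Insert 84: h=7 -> slot 7

Table: [77, 67, 24, 91, None, 49, None, 84, None, None, None]


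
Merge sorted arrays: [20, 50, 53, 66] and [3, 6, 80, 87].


Take 3 from B
Take 6 from B
Take 20 from A
Take 50 from A
Take 53 from A
Take 66 from A

Merged: [3, 6, 20, 50, 53, 66, 80, 87]


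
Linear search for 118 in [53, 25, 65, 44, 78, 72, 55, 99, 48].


i=0: 53!=118
i=1: 25!=118
i=2: 65!=118
i=3: 44!=118
i=4: 78!=118
i=5: 72!=118
i=6: 55!=118
i=7: 99!=118
i=8: 48!=118

Not found, 9 comps


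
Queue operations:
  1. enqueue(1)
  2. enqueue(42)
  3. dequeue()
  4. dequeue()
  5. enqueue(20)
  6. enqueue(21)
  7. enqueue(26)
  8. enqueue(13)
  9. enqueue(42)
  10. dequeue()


enqueue(1) -> [1]
enqueue(42) -> [1, 42]
dequeue()->1, [42]
dequeue()->42, []
enqueue(20) -> [20]
enqueue(21) -> [20, 21]
enqueue(26) -> [20, 21, 26]
enqueue(13) -> [20, 21, 26, 13]
enqueue(42) -> [20, 21, 26, 13, 42]
dequeue()->20, [21, 26, 13, 42]

Final queue: [21, 26, 13, 42]


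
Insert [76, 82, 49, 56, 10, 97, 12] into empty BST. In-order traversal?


Insert 76: root
Insert 82: R from 76
Insert 49: L from 76
Insert 56: L from 76 -> R from 49
Insert 10: L from 76 -> L from 49
Insert 97: R from 76 -> R from 82
Insert 12: L from 76 -> L from 49 -> R from 10

In-order: [10, 12, 49, 56, 76, 82, 97]


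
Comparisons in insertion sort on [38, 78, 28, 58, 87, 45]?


Algorithm: insertion sort
Input: [38, 78, 28, 58, 87, 45]
Sorted: [28, 38, 45, 58, 78, 87]

10


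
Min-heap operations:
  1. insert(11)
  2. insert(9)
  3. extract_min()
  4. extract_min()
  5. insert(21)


insert(11) -> [11]
insert(9) -> [9, 11]
extract_min()->9, [11]
extract_min()->11, []
insert(21) -> [21]

Final heap: [21]


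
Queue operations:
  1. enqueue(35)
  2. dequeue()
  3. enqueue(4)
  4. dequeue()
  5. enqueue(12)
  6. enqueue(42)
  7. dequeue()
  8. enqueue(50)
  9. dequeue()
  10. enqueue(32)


enqueue(35) -> [35]
dequeue()->35, []
enqueue(4) -> [4]
dequeue()->4, []
enqueue(12) -> [12]
enqueue(42) -> [12, 42]
dequeue()->12, [42]
enqueue(50) -> [42, 50]
dequeue()->42, [50]
enqueue(32) -> [50, 32]

Final queue: [50, 32]


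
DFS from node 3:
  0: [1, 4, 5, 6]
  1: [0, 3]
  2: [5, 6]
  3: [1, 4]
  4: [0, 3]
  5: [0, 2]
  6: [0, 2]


Visit 3, push [4, 1]
Visit 1, push [0]
Visit 0, push [6, 5, 4]
Visit 4, push []
Visit 5, push [2]
Visit 2, push [6]
Visit 6, push []

DFS order: [3, 1, 0, 4, 5, 2, 6]


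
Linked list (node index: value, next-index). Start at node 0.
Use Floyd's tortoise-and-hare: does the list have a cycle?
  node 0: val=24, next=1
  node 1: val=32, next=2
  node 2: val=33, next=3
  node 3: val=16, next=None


Floyd's tortoise (slow, +1) and hare (fast, +2):
  init: slow=0, fast=0
  step 1: slow=1, fast=2
  step 2: fast 2->3->None, no cycle

Cycle: no


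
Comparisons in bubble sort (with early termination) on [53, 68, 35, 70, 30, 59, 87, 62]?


Algorithm: bubble sort (with early termination)
Input: [53, 68, 35, 70, 30, 59, 87, 62]
Sorted: [30, 35, 53, 59, 62, 68, 70, 87]

25


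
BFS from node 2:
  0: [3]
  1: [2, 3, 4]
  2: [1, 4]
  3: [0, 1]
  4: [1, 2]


Visit 2, enqueue [1, 4]
Visit 1, enqueue [3]
Visit 4, enqueue []
Visit 3, enqueue [0]
Visit 0, enqueue []

BFS order: [2, 1, 4, 3, 0]


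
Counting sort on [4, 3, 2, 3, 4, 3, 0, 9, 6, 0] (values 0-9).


Input: [4, 3, 2, 3, 4, 3, 0, 9, 6, 0]
Counts: [2, 0, 1, 3, 2, 0, 1, 0, 0, 1]

Sorted: [0, 0, 2, 3, 3, 3, 4, 4, 6, 9]


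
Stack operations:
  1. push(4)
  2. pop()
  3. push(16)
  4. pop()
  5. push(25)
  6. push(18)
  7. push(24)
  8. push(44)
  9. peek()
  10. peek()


push(4) -> [4]
pop()->4, []
push(16) -> [16]
pop()->16, []
push(25) -> [25]
push(18) -> [25, 18]
push(24) -> [25, 18, 24]
push(44) -> [25, 18, 24, 44]
peek()->44
peek()->44

Final stack: [25, 18, 24, 44]


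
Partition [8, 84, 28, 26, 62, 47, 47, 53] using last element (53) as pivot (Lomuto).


Pivot: 53
  8 <= 53: advance i (no swap)
  28 <= 53: swap -> [8, 28, 84, 26, 62, 47, 47, 53]
  26 <= 53: swap -> [8, 28, 26, 84, 62, 47, 47, 53]
  47 <= 53: swap -> [8, 28, 26, 47, 62, 84, 47, 53]
  47 <= 53: swap -> [8, 28, 26, 47, 47, 84, 62, 53]
Place pivot at 5: [8, 28, 26, 47, 47, 53, 62, 84]

Partitioned: [8, 28, 26, 47, 47, 53, 62, 84]


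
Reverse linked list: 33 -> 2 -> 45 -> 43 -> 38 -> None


Step 1: curr=33, set curr.next=prev(None) | reversed so far: 33
Step 2: curr=2, set curr.next=prev(33) | reversed so far: 2 -> 33
Step 3: curr=45, set curr.next=prev(2) | reversed so far: 45 -> 2 -> 33
Step 4: curr=43, set curr.next=prev(45) | reversed so far: 43 -> 45 -> 2 -> 33
Step 5: curr=38, set curr.next=prev(43) | reversed so far: 38 -> 43 -> 45 -> 2 -> 33

38 -> 43 -> 45 -> 2 -> 33 -> None


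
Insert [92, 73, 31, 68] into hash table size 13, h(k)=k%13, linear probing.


Insert 92: h=1 -> slot 1
Insert 73: h=8 -> slot 8
Insert 31: h=5 -> slot 5
Insert 68: h=3 -> slot 3

Table: [None, 92, None, 68, None, 31, None, None, 73, None, None, None, None]


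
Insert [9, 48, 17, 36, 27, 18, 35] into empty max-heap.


Insert 9: [9]
Insert 48: [48, 9]
Insert 17: [48, 9, 17]
Insert 36: [48, 36, 17, 9]
Insert 27: [48, 36, 17, 9, 27]
Insert 18: [48, 36, 18, 9, 27, 17]
Insert 35: [48, 36, 35, 9, 27, 17, 18]

Final heap: [48, 36, 35, 9, 27, 17, 18]


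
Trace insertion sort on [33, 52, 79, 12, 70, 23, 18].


Initial: [33, 52, 79, 12, 70, 23, 18]
Insert 52: [33, 52, 79, 12, 70, 23, 18]
Insert 79: [33, 52, 79, 12, 70, 23, 18]
Insert 12: [12, 33, 52, 79, 70, 23, 18]
Insert 70: [12, 33, 52, 70, 79, 23, 18]
Insert 23: [12, 23, 33, 52, 70, 79, 18]
Insert 18: [12, 18, 23, 33, 52, 70, 79]

Sorted: [12, 18, 23, 33, 52, 70, 79]


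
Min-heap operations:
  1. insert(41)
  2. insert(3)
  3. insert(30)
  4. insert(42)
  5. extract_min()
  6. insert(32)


insert(41) -> [41]
insert(3) -> [3, 41]
insert(30) -> [3, 41, 30]
insert(42) -> [3, 41, 30, 42]
extract_min()->3, [30, 41, 42]
insert(32) -> [30, 32, 42, 41]

Final heap: [30, 32, 42, 41]


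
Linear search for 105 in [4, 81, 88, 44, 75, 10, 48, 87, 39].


i=0: 4!=105
i=1: 81!=105
i=2: 88!=105
i=3: 44!=105
i=4: 75!=105
i=5: 10!=105
i=6: 48!=105
i=7: 87!=105
i=8: 39!=105

Not found, 9 comps


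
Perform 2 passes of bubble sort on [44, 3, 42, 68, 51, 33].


Initial: [44, 3, 42, 68, 51, 33]
Pass 1: [3, 42, 44, 51, 33, 68] (4 swaps)
Pass 2: [3, 42, 44, 33, 51, 68] (1 swaps)

After 2 passes: [3, 42, 44, 33, 51, 68]


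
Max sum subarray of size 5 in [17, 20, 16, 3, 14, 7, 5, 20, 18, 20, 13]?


[0:5]: 70
[1:6]: 60
[2:7]: 45
[3:8]: 49
[4:9]: 64
[5:10]: 70
[6:11]: 76

Max: 76 at [6:11]


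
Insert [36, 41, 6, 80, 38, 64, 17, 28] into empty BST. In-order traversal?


Insert 36: root
Insert 41: R from 36
Insert 6: L from 36
Insert 80: R from 36 -> R from 41
Insert 38: R from 36 -> L from 41
Insert 64: R from 36 -> R from 41 -> L from 80
Insert 17: L from 36 -> R from 6
Insert 28: L from 36 -> R from 6 -> R from 17

In-order: [6, 17, 28, 36, 38, 41, 64, 80]


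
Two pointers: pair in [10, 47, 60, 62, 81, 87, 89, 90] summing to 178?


lo=0(10)+hi=7(90)=100
lo=1(47)+hi=7(90)=137
lo=2(60)+hi=7(90)=150
lo=3(62)+hi=7(90)=152
lo=4(81)+hi=7(90)=171
lo=5(87)+hi=7(90)=177
lo=6(89)+hi=7(90)=179

No pair found


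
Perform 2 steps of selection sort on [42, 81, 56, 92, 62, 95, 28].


Initial: [42, 81, 56, 92, 62, 95, 28]
Step 1: min=28 at 6
  Swap: [28, 81, 56, 92, 62, 95, 42]
Step 2: min=42 at 6
  Swap: [28, 42, 56, 92, 62, 95, 81]

After 2 steps: [28, 42, 56, 92, 62, 95, 81]


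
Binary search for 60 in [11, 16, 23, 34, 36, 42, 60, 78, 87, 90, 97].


Step 1: lo=0, hi=10, mid=5, val=42
Step 2: lo=6, hi=10, mid=8, val=87
Step 3: lo=6, hi=7, mid=6, val=60

Found at index 6


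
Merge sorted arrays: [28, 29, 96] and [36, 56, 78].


Take 28 from A
Take 29 from A
Take 36 from B
Take 56 from B
Take 78 from B

Merged: [28, 29, 36, 56, 78, 96]


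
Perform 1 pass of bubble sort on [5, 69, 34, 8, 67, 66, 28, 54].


Initial: [5, 69, 34, 8, 67, 66, 28, 54]
Pass 1: [5, 34, 8, 67, 66, 28, 54, 69] (6 swaps)

After 1 pass: [5, 34, 8, 67, 66, 28, 54, 69]


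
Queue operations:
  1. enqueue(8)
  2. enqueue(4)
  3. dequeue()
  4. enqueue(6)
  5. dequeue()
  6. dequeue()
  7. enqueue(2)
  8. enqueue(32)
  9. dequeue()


enqueue(8) -> [8]
enqueue(4) -> [8, 4]
dequeue()->8, [4]
enqueue(6) -> [4, 6]
dequeue()->4, [6]
dequeue()->6, []
enqueue(2) -> [2]
enqueue(32) -> [2, 32]
dequeue()->2, [32]

Final queue: [32]


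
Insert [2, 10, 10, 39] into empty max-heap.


Insert 2: [2]
Insert 10: [10, 2]
Insert 10: [10, 2, 10]
Insert 39: [39, 10, 10, 2]

Final heap: [39, 10, 10, 2]


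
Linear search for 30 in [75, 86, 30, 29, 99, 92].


i=0: 75!=30
i=1: 86!=30
i=2: 30==30 found!

Found at 2, 3 comps


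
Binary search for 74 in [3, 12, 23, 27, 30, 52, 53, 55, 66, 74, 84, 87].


Step 1: lo=0, hi=11, mid=5, val=52
Step 2: lo=6, hi=11, mid=8, val=66
Step 3: lo=9, hi=11, mid=10, val=84
Step 4: lo=9, hi=9, mid=9, val=74

Found at index 9


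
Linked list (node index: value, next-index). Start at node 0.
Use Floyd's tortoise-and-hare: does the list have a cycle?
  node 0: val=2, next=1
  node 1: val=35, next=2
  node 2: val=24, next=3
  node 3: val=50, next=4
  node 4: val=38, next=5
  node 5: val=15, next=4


Floyd's tortoise (slow, +1) and hare (fast, +2):
  init: slow=0, fast=0
  step 1: slow=1, fast=2
  step 2: slow=2, fast=4
  step 3: slow=3, fast=4
  step 4: slow=4, fast=4
  slow == fast at node 4: cycle detected

Cycle: yes


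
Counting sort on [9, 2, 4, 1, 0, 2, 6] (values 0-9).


Input: [9, 2, 4, 1, 0, 2, 6]
Counts: [1, 1, 2, 0, 1, 0, 1, 0, 0, 1]

Sorted: [0, 1, 2, 2, 4, 6, 9]


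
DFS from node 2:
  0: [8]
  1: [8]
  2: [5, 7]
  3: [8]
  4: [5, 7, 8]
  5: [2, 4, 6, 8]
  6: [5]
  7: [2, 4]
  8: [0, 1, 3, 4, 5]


Visit 2, push [7, 5]
Visit 5, push [8, 6, 4]
Visit 4, push [8, 7]
Visit 7, push []
Visit 8, push [3, 1, 0]
Visit 0, push []
Visit 1, push []
Visit 3, push []
Visit 6, push []

DFS order: [2, 5, 4, 7, 8, 0, 1, 3, 6]


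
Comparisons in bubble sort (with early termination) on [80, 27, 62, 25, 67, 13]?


Algorithm: bubble sort (with early termination)
Input: [80, 27, 62, 25, 67, 13]
Sorted: [13, 25, 27, 62, 67, 80]

15


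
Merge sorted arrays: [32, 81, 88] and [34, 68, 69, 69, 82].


Take 32 from A
Take 34 from B
Take 68 from B
Take 69 from B
Take 69 from B
Take 81 from A
Take 82 from B

Merged: [32, 34, 68, 69, 69, 81, 82, 88]


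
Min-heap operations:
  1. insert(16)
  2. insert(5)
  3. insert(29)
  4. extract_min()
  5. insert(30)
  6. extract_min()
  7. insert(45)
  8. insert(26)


insert(16) -> [16]
insert(5) -> [5, 16]
insert(29) -> [5, 16, 29]
extract_min()->5, [16, 29]
insert(30) -> [16, 29, 30]
extract_min()->16, [29, 30]
insert(45) -> [29, 30, 45]
insert(26) -> [26, 29, 45, 30]

Final heap: [26, 29, 45, 30]


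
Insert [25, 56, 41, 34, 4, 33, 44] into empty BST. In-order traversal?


Insert 25: root
Insert 56: R from 25
Insert 41: R from 25 -> L from 56
Insert 34: R from 25 -> L from 56 -> L from 41
Insert 4: L from 25
Insert 33: R from 25 -> L from 56 -> L from 41 -> L from 34
Insert 44: R from 25 -> L from 56 -> R from 41

In-order: [4, 25, 33, 34, 41, 44, 56]


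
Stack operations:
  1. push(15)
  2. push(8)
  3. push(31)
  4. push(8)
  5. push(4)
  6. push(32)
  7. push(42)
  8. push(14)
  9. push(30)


push(15) -> [15]
push(8) -> [15, 8]
push(31) -> [15, 8, 31]
push(8) -> [15, 8, 31, 8]
push(4) -> [15, 8, 31, 8, 4]
push(32) -> [15, 8, 31, 8, 4, 32]
push(42) -> [15, 8, 31, 8, 4, 32, 42]
push(14) -> [15, 8, 31, 8, 4, 32, 42, 14]
push(30) -> [15, 8, 31, 8, 4, 32, 42, 14, 30]

Final stack: [15, 8, 31, 8, 4, 32, 42, 14, 30]


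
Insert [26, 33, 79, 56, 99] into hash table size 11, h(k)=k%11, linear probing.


Insert 26: h=4 -> slot 4
Insert 33: h=0 -> slot 0
Insert 79: h=2 -> slot 2
Insert 56: h=1 -> slot 1
Insert 99: h=0, 3 probes -> slot 3

Table: [33, 56, 79, 99, 26, None, None, None, None, None, None]


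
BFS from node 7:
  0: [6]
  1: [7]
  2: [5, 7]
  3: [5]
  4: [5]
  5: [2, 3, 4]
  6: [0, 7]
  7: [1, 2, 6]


Visit 7, enqueue [1, 2, 6]
Visit 1, enqueue []
Visit 2, enqueue [5]
Visit 6, enqueue [0]
Visit 5, enqueue [3, 4]
Visit 0, enqueue []
Visit 3, enqueue []
Visit 4, enqueue []

BFS order: [7, 1, 2, 6, 5, 0, 3, 4]


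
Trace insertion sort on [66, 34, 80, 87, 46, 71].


Initial: [66, 34, 80, 87, 46, 71]
Insert 34: [34, 66, 80, 87, 46, 71]
Insert 80: [34, 66, 80, 87, 46, 71]
Insert 87: [34, 66, 80, 87, 46, 71]
Insert 46: [34, 46, 66, 80, 87, 71]
Insert 71: [34, 46, 66, 71, 80, 87]

Sorted: [34, 46, 66, 71, 80, 87]


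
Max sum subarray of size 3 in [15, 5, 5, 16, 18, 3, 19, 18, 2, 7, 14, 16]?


[0:3]: 25
[1:4]: 26
[2:5]: 39
[3:6]: 37
[4:7]: 40
[5:8]: 40
[6:9]: 39
[7:10]: 27
[8:11]: 23
[9:12]: 37

Max: 40 at [4:7]


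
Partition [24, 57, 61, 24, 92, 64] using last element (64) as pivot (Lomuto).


Pivot: 64
  24 <= 64: advance i (no swap)
  57 <= 64: advance i (no swap)
  61 <= 64: advance i (no swap)
  24 <= 64: advance i (no swap)
Place pivot at 4: [24, 57, 61, 24, 64, 92]

Partitioned: [24, 57, 61, 24, 64, 92]


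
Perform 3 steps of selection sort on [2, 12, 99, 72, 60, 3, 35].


Initial: [2, 12, 99, 72, 60, 3, 35]
Step 1: min=2 at 0
  Swap: [2, 12, 99, 72, 60, 3, 35]
Step 2: min=3 at 5
  Swap: [2, 3, 99, 72, 60, 12, 35]
Step 3: min=12 at 5
  Swap: [2, 3, 12, 72, 60, 99, 35]

After 3 steps: [2, 3, 12, 72, 60, 99, 35]


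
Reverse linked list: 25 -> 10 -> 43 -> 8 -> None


Step 1: curr=25, set curr.next=prev(None) | reversed so far: 25
Step 2: curr=10, set curr.next=prev(25) | reversed so far: 10 -> 25
Step 3: curr=43, set curr.next=prev(10) | reversed so far: 43 -> 10 -> 25
Step 4: curr=8, set curr.next=prev(43) | reversed so far: 8 -> 43 -> 10 -> 25

8 -> 43 -> 10 -> 25 -> None


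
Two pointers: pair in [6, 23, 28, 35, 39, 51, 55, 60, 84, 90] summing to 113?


lo=0(6)+hi=9(90)=96
lo=1(23)+hi=9(90)=113

Yes: 23+90=113


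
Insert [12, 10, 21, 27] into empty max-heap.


Insert 12: [12]
Insert 10: [12, 10]
Insert 21: [21, 10, 12]
Insert 27: [27, 21, 12, 10]

Final heap: [27, 21, 12, 10]


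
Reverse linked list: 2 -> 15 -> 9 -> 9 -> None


Step 1: curr=2, set curr.next=prev(None) | reversed so far: 2
Step 2: curr=15, set curr.next=prev(2) | reversed so far: 15 -> 2
Step 3: curr=9, set curr.next=prev(15) | reversed so far: 9 -> 15 -> 2
Step 4: curr=9, set curr.next=prev(9) | reversed so far: 9 -> 9 -> 15 -> 2

9 -> 9 -> 15 -> 2 -> None


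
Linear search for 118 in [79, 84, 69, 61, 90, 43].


i=0: 79!=118
i=1: 84!=118
i=2: 69!=118
i=3: 61!=118
i=4: 90!=118
i=5: 43!=118

Not found, 6 comps


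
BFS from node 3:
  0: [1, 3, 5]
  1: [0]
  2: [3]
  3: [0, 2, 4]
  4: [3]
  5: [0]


Visit 3, enqueue [0, 2, 4]
Visit 0, enqueue [1, 5]
Visit 2, enqueue []
Visit 4, enqueue []
Visit 1, enqueue []
Visit 5, enqueue []

BFS order: [3, 0, 2, 4, 1, 5]


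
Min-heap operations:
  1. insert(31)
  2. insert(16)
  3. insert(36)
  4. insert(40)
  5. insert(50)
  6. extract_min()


insert(31) -> [31]
insert(16) -> [16, 31]
insert(36) -> [16, 31, 36]
insert(40) -> [16, 31, 36, 40]
insert(50) -> [16, 31, 36, 40, 50]
extract_min()->16, [31, 40, 36, 50]

Final heap: [31, 40, 36, 50]


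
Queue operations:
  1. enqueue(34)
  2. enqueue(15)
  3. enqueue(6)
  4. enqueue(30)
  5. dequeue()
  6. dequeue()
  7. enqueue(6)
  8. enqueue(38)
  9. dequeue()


enqueue(34) -> [34]
enqueue(15) -> [34, 15]
enqueue(6) -> [34, 15, 6]
enqueue(30) -> [34, 15, 6, 30]
dequeue()->34, [15, 6, 30]
dequeue()->15, [6, 30]
enqueue(6) -> [6, 30, 6]
enqueue(38) -> [6, 30, 6, 38]
dequeue()->6, [30, 6, 38]

Final queue: [30, 6, 38]


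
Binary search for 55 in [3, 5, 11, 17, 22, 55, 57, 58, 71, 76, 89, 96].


Step 1: lo=0, hi=11, mid=5, val=55

Found at index 5


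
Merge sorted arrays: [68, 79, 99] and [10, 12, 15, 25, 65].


Take 10 from B
Take 12 from B
Take 15 from B
Take 25 from B
Take 65 from B

Merged: [10, 12, 15, 25, 65, 68, 79, 99]


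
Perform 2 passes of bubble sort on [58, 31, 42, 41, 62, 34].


Initial: [58, 31, 42, 41, 62, 34]
Pass 1: [31, 42, 41, 58, 34, 62] (4 swaps)
Pass 2: [31, 41, 42, 34, 58, 62] (2 swaps)

After 2 passes: [31, 41, 42, 34, 58, 62]


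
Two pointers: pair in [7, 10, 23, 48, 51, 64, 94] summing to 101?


lo=0(7)+hi=6(94)=101

Yes: 7+94=101


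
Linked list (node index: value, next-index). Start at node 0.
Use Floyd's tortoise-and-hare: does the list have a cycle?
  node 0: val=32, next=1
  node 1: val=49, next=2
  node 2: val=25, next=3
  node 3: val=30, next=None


Floyd's tortoise (slow, +1) and hare (fast, +2):
  init: slow=0, fast=0
  step 1: slow=1, fast=2
  step 2: fast 2->3->None, no cycle

Cycle: no


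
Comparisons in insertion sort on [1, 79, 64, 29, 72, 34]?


Algorithm: insertion sort
Input: [1, 79, 64, 29, 72, 34]
Sorted: [1, 29, 34, 64, 72, 79]

12


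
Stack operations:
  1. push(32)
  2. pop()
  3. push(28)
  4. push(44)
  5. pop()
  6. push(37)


push(32) -> [32]
pop()->32, []
push(28) -> [28]
push(44) -> [28, 44]
pop()->44, [28]
push(37) -> [28, 37]

Final stack: [28, 37]


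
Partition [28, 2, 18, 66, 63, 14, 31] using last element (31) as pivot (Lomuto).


Pivot: 31
  28 <= 31: advance i (no swap)
  2 <= 31: advance i (no swap)
  18 <= 31: advance i (no swap)
  14 <= 31: swap -> [28, 2, 18, 14, 63, 66, 31]
Place pivot at 4: [28, 2, 18, 14, 31, 66, 63]

Partitioned: [28, 2, 18, 14, 31, 66, 63]


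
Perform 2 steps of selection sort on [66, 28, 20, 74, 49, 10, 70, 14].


Initial: [66, 28, 20, 74, 49, 10, 70, 14]
Step 1: min=10 at 5
  Swap: [10, 28, 20, 74, 49, 66, 70, 14]
Step 2: min=14 at 7
  Swap: [10, 14, 20, 74, 49, 66, 70, 28]

After 2 steps: [10, 14, 20, 74, 49, 66, 70, 28]


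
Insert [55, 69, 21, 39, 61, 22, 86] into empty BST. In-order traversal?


Insert 55: root
Insert 69: R from 55
Insert 21: L from 55
Insert 39: L from 55 -> R from 21
Insert 61: R from 55 -> L from 69
Insert 22: L from 55 -> R from 21 -> L from 39
Insert 86: R from 55 -> R from 69

In-order: [21, 22, 39, 55, 61, 69, 86]


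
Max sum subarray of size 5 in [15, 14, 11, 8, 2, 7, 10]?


[0:5]: 50
[1:6]: 42
[2:7]: 38

Max: 50 at [0:5]


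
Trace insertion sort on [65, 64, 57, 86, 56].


Initial: [65, 64, 57, 86, 56]
Insert 64: [64, 65, 57, 86, 56]
Insert 57: [57, 64, 65, 86, 56]
Insert 86: [57, 64, 65, 86, 56]
Insert 56: [56, 57, 64, 65, 86]

Sorted: [56, 57, 64, 65, 86]


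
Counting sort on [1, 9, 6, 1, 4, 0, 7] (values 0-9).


Input: [1, 9, 6, 1, 4, 0, 7]
Counts: [1, 2, 0, 0, 1, 0, 1, 1, 0, 1]

Sorted: [0, 1, 1, 4, 6, 7, 9]


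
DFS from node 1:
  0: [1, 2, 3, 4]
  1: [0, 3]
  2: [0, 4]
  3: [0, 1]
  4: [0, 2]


Visit 1, push [3, 0]
Visit 0, push [4, 3, 2]
Visit 2, push [4]
Visit 4, push []
Visit 3, push []

DFS order: [1, 0, 2, 4, 3]


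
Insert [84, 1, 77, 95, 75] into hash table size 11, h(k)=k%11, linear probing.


Insert 84: h=7 -> slot 7
Insert 1: h=1 -> slot 1
Insert 77: h=0 -> slot 0
Insert 95: h=7, 1 probes -> slot 8
Insert 75: h=9 -> slot 9

Table: [77, 1, None, None, None, None, None, 84, 95, 75, None]


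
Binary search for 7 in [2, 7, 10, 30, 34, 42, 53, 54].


Step 1: lo=0, hi=7, mid=3, val=30
Step 2: lo=0, hi=2, mid=1, val=7

Found at index 1


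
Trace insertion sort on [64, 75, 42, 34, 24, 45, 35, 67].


Initial: [64, 75, 42, 34, 24, 45, 35, 67]
Insert 75: [64, 75, 42, 34, 24, 45, 35, 67]
Insert 42: [42, 64, 75, 34, 24, 45, 35, 67]
Insert 34: [34, 42, 64, 75, 24, 45, 35, 67]
Insert 24: [24, 34, 42, 64, 75, 45, 35, 67]
Insert 45: [24, 34, 42, 45, 64, 75, 35, 67]
Insert 35: [24, 34, 35, 42, 45, 64, 75, 67]
Insert 67: [24, 34, 35, 42, 45, 64, 67, 75]

Sorted: [24, 34, 35, 42, 45, 64, 67, 75]


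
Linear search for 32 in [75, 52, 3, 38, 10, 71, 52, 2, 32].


i=0: 75!=32
i=1: 52!=32
i=2: 3!=32
i=3: 38!=32
i=4: 10!=32
i=5: 71!=32
i=6: 52!=32
i=7: 2!=32
i=8: 32==32 found!

Found at 8, 9 comps


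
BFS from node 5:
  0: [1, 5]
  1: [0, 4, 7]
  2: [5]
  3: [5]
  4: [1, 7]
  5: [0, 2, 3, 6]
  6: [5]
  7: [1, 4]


Visit 5, enqueue [0, 2, 3, 6]
Visit 0, enqueue [1]
Visit 2, enqueue []
Visit 3, enqueue []
Visit 6, enqueue []
Visit 1, enqueue [4, 7]
Visit 4, enqueue []
Visit 7, enqueue []

BFS order: [5, 0, 2, 3, 6, 1, 4, 7]


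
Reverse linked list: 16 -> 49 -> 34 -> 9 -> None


Step 1: curr=16, set curr.next=prev(None) | reversed so far: 16
Step 2: curr=49, set curr.next=prev(16) | reversed so far: 49 -> 16
Step 3: curr=34, set curr.next=prev(49) | reversed so far: 34 -> 49 -> 16
Step 4: curr=9, set curr.next=prev(34) | reversed so far: 9 -> 34 -> 49 -> 16

9 -> 34 -> 49 -> 16 -> None


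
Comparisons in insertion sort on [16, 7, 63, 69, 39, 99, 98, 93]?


Algorithm: insertion sort
Input: [16, 7, 63, 69, 39, 99, 98, 93]
Sorted: [7, 16, 39, 63, 69, 93, 98, 99]

12


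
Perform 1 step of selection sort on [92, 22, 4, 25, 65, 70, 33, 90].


Initial: [92, 22, 4, 25, 65, 70, 33, 90]
Step 1: min=4 at 2
  Swap: [4, 22, 92, 25, 65, 70, 33, 90]

After 1 step: [4, 22, 92, 25, 65, 70, 33, 90]


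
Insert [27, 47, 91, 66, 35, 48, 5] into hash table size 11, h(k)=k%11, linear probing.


Insert 27: h=5 -> slot 5
Insert 47: h=3 -> slot 3
Insert 91: h=3, 1 probes -> slot 4
Insert 66: h=0 -> slot 0
Insert 35: h=2 -> slot 2
Insert 48: h=4, 2 probes -> slot 6
Insert 5: h=5, 2 probes -> slot 7

Table: [66, None, 35, 47, 91, 27, 48, 5, None, None, None]


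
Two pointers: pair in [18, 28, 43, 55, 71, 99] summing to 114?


lo=0(18)+hi=5(99)=117
lo=0(18)+hi=4(71)=89
lo=1(28)+hi=4(71)=99
lo=2(43)+hi=4(71)=114

Yes: 43+71=114


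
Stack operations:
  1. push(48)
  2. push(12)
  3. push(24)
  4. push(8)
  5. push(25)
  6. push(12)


push(48) -> [48]
push(12) -> [48, 12]
push(24) -> [48, 12, 24]
push(8) -> [48, 12, 24, 8]
push(25) -> [48, 12, 24, 8, 25]
push(12) -> [48, 12, 24, 8, 25, 12]

Final stack: [48, 12, 24, 8, 25, 12]


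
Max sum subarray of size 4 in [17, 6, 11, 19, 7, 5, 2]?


[0:4]: 53
[1:5]: 43
[2:6]: 42
[3:7]: 33

Max: 53 at [0:4]


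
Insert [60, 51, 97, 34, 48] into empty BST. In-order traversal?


Insert 60: root
Insert 51: L from 60
Insert 97: R from 60
Insert 34: L from 60 -> L from 51
Insert 48: L from 60 -> L from 51 -> R from 34

In-order: [34, 48, 51, 60, 97]


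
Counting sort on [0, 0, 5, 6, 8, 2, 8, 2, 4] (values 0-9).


Input: [0, 0, 5, 6, 8, 2, 8, 2, 4]
Counts: [2, 0, 2, 0, 1, 1, 1, 0, 2, 0]

Sorted: [0, 0, 2, 2, 4, 5, 6, 8, 8]


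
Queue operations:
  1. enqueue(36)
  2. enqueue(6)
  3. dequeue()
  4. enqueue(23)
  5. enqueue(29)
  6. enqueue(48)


enqueue(36) -> [36]
enqueue(6) -> [36, 6]
dequeue()->36, [6]
enqueue(23) -> [6, 23]
enqueue(29) -> [6, 23, 29]
enqueue(48) -> [6, 23, 29, 48]

Final queue: [6, 23, 29, 48]


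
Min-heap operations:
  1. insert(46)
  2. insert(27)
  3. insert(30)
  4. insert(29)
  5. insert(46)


insert(46) -> [46]
insert(27) -> [27, 46]
insert(30) -> [27, 46, 30]
insert(29) -> [27, 29, 30, 46]
insert(46) -> [27, 29, 30, 46, 46]

Final heap: [27, 29, 30, 46, 46]


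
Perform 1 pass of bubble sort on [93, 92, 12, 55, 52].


Initial: [93, 92, 12, 55, 52]
Pass 1: [92, 12, 55, 52, 93] (4 swaps)

After 1 pass: [92, 12, 55, 52, 93]


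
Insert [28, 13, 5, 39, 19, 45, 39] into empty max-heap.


Insert 28: [28]
Insert 13: [28, 13]
Insert 5: [28, 13, 5]
Insert 39: [39, 28, 5, 13]
Insert 19: [39, 28, 5, 13, 19]
Insert 45: [45, 28, 39, 13, 19, 5]
Insert 39: [45, 28, 39, 13, 19, 5, 39]

Final heap: [45, 28, 39, 13, 19, 5, 39]


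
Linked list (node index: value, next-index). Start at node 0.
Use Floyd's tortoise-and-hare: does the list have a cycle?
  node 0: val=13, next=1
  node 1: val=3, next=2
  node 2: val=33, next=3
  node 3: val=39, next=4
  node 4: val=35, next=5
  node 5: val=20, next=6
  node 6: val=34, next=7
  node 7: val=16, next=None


Floyd's tortoise (slow, +1) and hare (fast, +2):
  init: slow=0, fast=0
  step 1: slow=1, fast=2
  step 2: slow=2, fast=4
  step 3: slow=3, fast=6
  step 4: fast 6->7->None, no cycle

Cycle: no


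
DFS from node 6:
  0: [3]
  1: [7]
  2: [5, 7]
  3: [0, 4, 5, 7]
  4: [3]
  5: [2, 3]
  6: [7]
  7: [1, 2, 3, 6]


Visit 6, push [7]
Visit 7, push [3, 2, 1]
Visit 1, push []
Visit 2, push [5]
Visit 5, push [3]
Visit 3, push [4, 0]
Visit 0, push []
Visit 4, push []

DFS order: [6, 7, 1, 2, 5, 3, 0, 4]


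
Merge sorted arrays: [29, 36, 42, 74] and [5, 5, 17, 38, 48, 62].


Take 5 from B
Take 5 from B
Take 17 from B
Take 29 from A
Take 36 from A
Take 38 from B
Take 42 from A
Take 48 from B
Take 62 from B

Merged: [5, 5, 17, 29, 36, 38, 42, 48, 62, 74]


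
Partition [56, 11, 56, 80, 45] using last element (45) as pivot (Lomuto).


Pivot: 45
  11 <= 45: swap -> [11, 56, 56, 80, 45]
Place pivot at 1: [11, 45, 56, 80, 56]

Partitioned: [11, 45, 56, 80, 56]


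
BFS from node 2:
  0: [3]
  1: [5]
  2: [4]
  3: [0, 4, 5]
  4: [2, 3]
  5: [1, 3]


Visit 2, enqueue [4]
Visit 4, enqueue [3]
Visit 3, enqueue [0, 5]
Visit 0, enqueue []
Visit 5, enqueue [1]
Visit 1, enqueue []

BFS order: [2, 4, 3, 0, 5, 1]


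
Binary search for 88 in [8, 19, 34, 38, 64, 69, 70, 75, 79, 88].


Step 1: lo=0, hi=9, mid=4, val=64
Step 2: lo=5, hi=9, mid=7, val=75
Step 3: lo=8, hi=9, mid=8, val=79
Step 4: lo=9, hi=9, mid=9, val=88

Found at index 9


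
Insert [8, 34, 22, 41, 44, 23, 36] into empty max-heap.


Insert 8: [8]
Insert 34: [34, 8]
Insert 22: [34, 8, 22]
Insert 41: [41, 34, 22, 8]
Insert 44: [44, 41, 22, 8, 34]
Insert 23: [44, 41, 23, 8, 34, 22]
Insert 36: [44, 41, 36, 8, 34, 22, 23]

Final heap: [44, 41, 36, 8, 34, 22, 23]


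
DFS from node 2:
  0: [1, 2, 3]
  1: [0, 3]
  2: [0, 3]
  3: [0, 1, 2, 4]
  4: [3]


Visit 2, push [3, 0]
Visit 0, push [3, 1]
Visit 1, push [3]
Visit 3, push [4]
Visit 4, push []

DFS order: [2, 0, 1, 3, 4]


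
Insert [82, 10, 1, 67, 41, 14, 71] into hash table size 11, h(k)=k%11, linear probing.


Insert 82: h=5 -> slot 5
Insert 10: h=10 -> slot 10
Insert 1: h=1 -> slot 1
Insert 67: h=1, 1 probes -> slot 2
Insert 41: h=8 -> slot 8
Insert 14: h=3 -> slot 3
Insert 71: h=5, 1 probes -> slot 6

Table: [None, 1, 67, 14, None, 82, 71, None, 41, None, 10]


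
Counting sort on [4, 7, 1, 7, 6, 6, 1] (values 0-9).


Input: [4, 7, 1, 7, 6, 6, 1]
Counts: [0, 2, 0, 0, 1, 0, 2, 2, 0, 0]

Sorted: [1, 1, 4, 6, 6, 7, 7]


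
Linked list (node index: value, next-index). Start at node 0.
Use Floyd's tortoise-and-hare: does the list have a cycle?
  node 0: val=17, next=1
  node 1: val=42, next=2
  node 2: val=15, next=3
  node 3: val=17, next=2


Floyd's tortoise (slow, +1) and hare (fast, +2):
  init: slow=0, fast=0
  step 1: slow=1, fast=2
  step 2: slow=2, fast=2
  slow == fast at node 2: cycle detected

Cycle: yes


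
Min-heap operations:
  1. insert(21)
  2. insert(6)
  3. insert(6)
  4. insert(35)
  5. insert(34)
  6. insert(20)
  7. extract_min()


insert(21) -> [21]
insert(6) -> [6, 21]
insert(6) -> [6, 21, 6]
insert(35) -> [6, 21, 6, 35]
insert(34) -> [6, 21, 6, 35, 34]
insert(20) -> [6, 21, 6, 35, 34, 20]
extract_min()->6, [6, 21, 20, 35, 34]

Final heap: [6, 21, 20, 35, 34]


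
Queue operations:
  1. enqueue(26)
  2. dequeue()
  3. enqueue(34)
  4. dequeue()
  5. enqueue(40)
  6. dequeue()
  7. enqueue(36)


enqueue(26) -> [26]
dequeue()->26, []
enqueue(34) -> [34]
dequeue()->34, []
enqueue(40) -> [40]
dequeue()->40, []
enqueue(36) -> [36]

Final queue: [36]


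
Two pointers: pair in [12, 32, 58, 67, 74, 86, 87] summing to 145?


lo=0(12)+hi=6(87)=99
lo=1(32)+hi=6(87)=119
lo=2(58)+hi=6(87)=145

Yes: 58+87=145


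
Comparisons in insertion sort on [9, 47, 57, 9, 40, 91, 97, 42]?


Algorithm: insertion sort
Input: [9, 47, 57, 9, 40, 91, 97, 42]
Sorted: [9, 9, 40, 42, 47, 57, 91, 97]

15


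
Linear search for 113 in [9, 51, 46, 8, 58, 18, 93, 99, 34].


i=0: 9!=113
i=1: 51!=113
i=2: 46!=113
i=3: 8!=113
i=4: 58!=113
i=5: 18!=113
i=6: 93!=113
i=7: 99!=113
i=8: 34!=113

Not found, 9 comps


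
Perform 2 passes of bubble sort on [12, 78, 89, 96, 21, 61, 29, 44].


Initial: [12, 78, 89, 96, 21, 61, 29, 44]
Pass 1: [12, 78, 89, 21, 61, 29, 44, 96] (4 swaps)
Pass 2: [12, 78, 21, 61, 29, 44, 89, 96] (4 swaps)

After 2 passes: [12, 78, 21, 61, 29, 44, 89, 96]


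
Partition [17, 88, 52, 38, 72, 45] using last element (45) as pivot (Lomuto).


Pivot: 45
  17 <= 45: advance i (no swap)
  38 <= 45: swap -> [17, 38, 52, 88, 72, 45]
Place pivot at 2: [17, 38, 45, 88, 72, 52]

Partitioned: [17, 38, 45, 88, 72, 52]


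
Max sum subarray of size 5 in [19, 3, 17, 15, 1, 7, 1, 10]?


[0:5]: 55
[1:6]: 43
[2:7]: 41
[3:8]: 34

Max: 55 at [0:5]


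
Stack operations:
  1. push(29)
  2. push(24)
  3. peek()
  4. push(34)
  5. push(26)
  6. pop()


push(29) -> [29]
push(24) -> [29, 24]
peek()->24
push(34) -> [29, 24, 34]
push(26) -> [29, 24, 34, 26]
pop()->26, [29, 24, 34]

Final stack: [29, 24, 34]


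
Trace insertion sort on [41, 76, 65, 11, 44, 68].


Initial: [41, 76, 65, 11, 44, 68]
Insert 76: [41, 76, 65, 11, 44, 68]
Insert 65: [41, 65, 76, 11, 44, 68]
Insert 11: [11, 41, 65, 76, 44, 68]
Insert 44: [11, 41, 44, 65, 76, 68]
Insert 68: [11, 41, 44, 65, 68, 76]

Sorted: [11, 41, 44, 65, 68, 76]


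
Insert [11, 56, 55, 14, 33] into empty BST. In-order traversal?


Insert 11: root
Insert 56: R from 11
Insert 55: R from 11 -> L from 56
Insert 14: R from 11 -> L from 56 -> L from 55
Insert 33: R from 11 -> L from 56 -> L from 55 -> R from 14

In-order: [11, 14, 33, 55, 56]


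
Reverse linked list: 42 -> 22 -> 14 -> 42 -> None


Step 1: curr=42, set curr.next=prev(None) | reversed so far: 42
Step 2: curr=22, set curr.next=prev(42) | reversed so far: 22 -> 42
Step 3: curr=14, set curr.next=prev(22) | reversed so far: 14 -> 22 -> 42
Step 4: curr=42, set curr.next=prev(14) | reversed so far: 42 -> 14 -> 22 -> 42

42 -> 14 -> 22 -> 42 -> None


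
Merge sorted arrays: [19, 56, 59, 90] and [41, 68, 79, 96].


Take 19 from A
Take 41 from B
Take 56 from A
Take 59 from A
Take 68 from B
Take 79 from B
Take 90 from A

Merged: [19, 41, 56, 59, 68, 79, 90, 96]


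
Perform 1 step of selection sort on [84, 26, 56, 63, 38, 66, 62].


Initial: [84, 26, 56, 63, 38, 66, 62]
Step 1: min=26 at 1
  Swap: [26, 84, 56, 63, 38, 66, 62]

After 1 step: [26, 84, 56, 63, 38, 66, 62]


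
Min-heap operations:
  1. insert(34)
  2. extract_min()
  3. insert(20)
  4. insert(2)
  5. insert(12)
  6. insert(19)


insert(34) -> [34]
extract_min()->34, []
insert(20) -> [20]
insert(2) -> [2, 20]
insert(12) -> [2, 20, 12]
insert(19) -> [2, 19, 12, 20]

Final heap: [2, 19, 12, 20]


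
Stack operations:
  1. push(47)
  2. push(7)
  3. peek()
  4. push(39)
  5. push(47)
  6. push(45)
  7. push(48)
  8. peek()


push(47) -> [47]
push(7) -> [47, 7]
peek()->7
push(39) -> [47, 7, 39]
push(47) -> [47, 7, 39, 47]
push(45) -> [47, 7, 39, 47, 45]
push(48) -> [47, 7, 39, 47, 45, 48]
peek()->48

Final stack: [47, 7, 39, 47, 45, 48]


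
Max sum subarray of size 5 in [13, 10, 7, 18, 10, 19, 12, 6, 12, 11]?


[0:5]: 58
[1:6]: 64
[2:7]: 66
[3:8]: 65
[4:9]: 59
[5:10]: 60

Max: 66 at [2:7]


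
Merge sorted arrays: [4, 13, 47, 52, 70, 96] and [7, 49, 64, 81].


Take 4 from A
Take 7 from B
Take 13 from A
Take 47 from A
Take 49 from B
Take 52 from A
Take 64 from B
Take 70 from A
Take 81 from B

Merged: [4, 7, 13, 47, 49, 52, 64, 70, 81, 96]


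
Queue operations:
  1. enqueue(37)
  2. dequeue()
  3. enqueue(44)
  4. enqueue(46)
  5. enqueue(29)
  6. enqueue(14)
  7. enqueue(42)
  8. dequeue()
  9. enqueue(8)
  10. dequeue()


enqueue(37) -> [37]
dequeue()->37, []
enqueue(44) -> [44]
enqueue(46) -> [44, 46]
enqueue(29) -> [44, 46, 29]
enqueue(14) -> [44, 46, 29, 14]
enqueue(42) -> [44, 46, 29, 14, 42]
dequeue()->44, [46, 29, 14, 42]
enqueue(8) -> [46, 29, 14, 42, 8]
dequeue()->46, [29, 14, 42, 8]

Final queue: [29, 14, 42, 8]


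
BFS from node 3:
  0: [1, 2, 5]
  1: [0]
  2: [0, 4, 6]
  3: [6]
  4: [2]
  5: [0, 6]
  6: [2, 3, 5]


Visit 3, enqueue [6]
Visit 6, enqueue [2, 5]
Visit 2, enqueue [0, 4]
Visit 5, enqueue []
Visit 0, enqueue [1]
Visit 4, enqueue []
Visit 1, enqueue []

BFS order: [3, 6, 2, 5, 0, 4, 1]


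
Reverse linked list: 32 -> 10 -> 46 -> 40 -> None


Step 1: curr=32, set curr.next=prev(None) | reversed so far: 32
Step 2: curr=10, set curr.next=prev(32) | reversed so far: 10 -> 32
Step 3: curr=46, set curr.next=prev(10) | reversed so far: 46 -> 10 -> 32
Step 4: curr=40, set curr.next=prev(46) | reversed so far: 40 -> 46 -> 10 -> 32

40 -> 46 -> 10 -> 32 -> None


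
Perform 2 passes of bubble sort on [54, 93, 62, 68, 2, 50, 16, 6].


Initial: [54, 93, 62, 68, 2, 50, 16, 6]
Pass 1: [54, 62, 68, 2, 50, 16, 6, 93] (6 swaps)
Pass 2: [54, 62, 2, 50, 16, 6, 68, 93] (4 swaps)

After 2 passes: [54, 62, 2, 50, 16, 6, 68, 93]


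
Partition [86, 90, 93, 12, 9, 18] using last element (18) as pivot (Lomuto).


Pivot: 18
  12 <= 18: swap -> [12, 90, 93, 86, 9, 18]
  9 <= 18: swap -> [12, 9, 93, 86, 90, 18]
Place pivot at 2: [12, 9, 18, 86, 90, 93]

Partitioned: [12, 9, 18, 86, 90, 93]


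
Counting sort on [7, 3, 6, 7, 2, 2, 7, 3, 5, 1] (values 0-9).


Input: [7, 3, 6, 7, 2, 2, 7, 3, 5, 1]
Counts: [0, 1, 2, 2, 0, 1, 1, 3, 0, 0]

Sorted: [1, 2, 2, 3, 3, 5, 6, 7, 7, 7]


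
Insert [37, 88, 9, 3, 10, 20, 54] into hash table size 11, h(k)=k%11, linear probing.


Insert 37: h=4 -> slot 4
Insert 88: h=0 -> slot 0
Insert 9: h=9 -> slot 9
Insert 3: h=3 -> slot 3
Insert 10: h=10 -> slot 10
Insert 20: h=9, 3 probes -> slot 1
Insert 54: h=10, 3 probes -> slot 2

Table: [88, 20, 54, 3, 37, None, None, None, None, 9, 10]


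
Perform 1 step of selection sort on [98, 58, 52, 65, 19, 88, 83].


Initial: [98, 58, 52, 65, 19, 88, 83]
Step 1: min=19 at 4
  Swap: [19, 58, 52, 65, 98, 88, 83]

After 1 step: [19, 58, 52, 65, 98, 88, 83]


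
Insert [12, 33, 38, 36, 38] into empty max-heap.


Insert 12: [12]
Insert 33: [33, 12]
Insert 38: [38, 12, 33]
Insert 36: [38, 36, 33, 12]
Insert 38: [38, 38, 33, 12, 36]

Final heap: [38, 38, 33, 12, 36]


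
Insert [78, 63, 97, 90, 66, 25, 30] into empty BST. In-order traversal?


Insert 78: root
Insert 63: L from 78
Insert 97: R from 78
Insert 90: R from 78 -> L from 97
Insert 66: L from 78 -> R from 63
Insert 25: L from 78 -> L from 63
Insert 30: L from 78 -> L from 63 -> R from 25

In-order: [25, 30, 63, 66, 78, 90, 97]


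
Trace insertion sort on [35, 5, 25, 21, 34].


Initial: [35, 5, 25, 21, 34]
Insert 5: [5, 35, 25, 21, 34]
Insert 25: [5, 25, 35, 21, 34]
Insert 21: [5, 21, 25, 35, 34]
Insert 34: [5, 21, 25, 34, 35]

Sorted: [5, 21, 25, 34, 35]


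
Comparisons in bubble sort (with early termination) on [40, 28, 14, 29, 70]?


Algorithm: bubble sort (with early termination)
Input: [40, 28, 14, 29, 70]
Sorted: [14, 28, 29, 40, 70]

9


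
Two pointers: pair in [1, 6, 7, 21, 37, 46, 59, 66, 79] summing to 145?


lo=0(1)+hi=8(79)=80
lo=1(6)+hi=8(79)=85
lo=2(7)+hi=8(79)=86
lo=3(21)+hi=8(79)=100
lo=4(37)+hi=8(79)=116
lo=5(46)+hi=8(79)=125
lo=6(59)+hi=8(79)=138
lo=7(66)+hi=8(79)=145

Yes: 66+79=145


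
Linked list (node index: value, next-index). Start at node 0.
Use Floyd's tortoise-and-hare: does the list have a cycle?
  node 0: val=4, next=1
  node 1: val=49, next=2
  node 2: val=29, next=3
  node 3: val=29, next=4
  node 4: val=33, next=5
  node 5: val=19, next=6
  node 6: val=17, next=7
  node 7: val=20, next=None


Floyd's tortoise (slow, +1) and hare (fast, +2):
  init: slow=0, fast=0
  step 1: slow=1, fast=2
  step 2: slow=2, fast=4
  step 3: slow=3, fast=6
  step 4: fast 6->7->None, no cycle

Cycle: no


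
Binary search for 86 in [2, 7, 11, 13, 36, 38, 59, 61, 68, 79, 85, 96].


Step 1: lo=0, hi=11, mid=5, val=38
Step 2: lo=6, hi=11, mid=8, val=68
Step 3: lo=9, hi=11, mid=10, val=85
Step 4: lo=11, hi=11, mid=11, val=96

Not found


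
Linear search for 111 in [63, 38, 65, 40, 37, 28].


i=0: 63!=111
i=1: 38!=111
i=2: 65!=111
i=3: 40!=111
i=4: 37!=111
i=5: 28!=111

Not found, 6 comps


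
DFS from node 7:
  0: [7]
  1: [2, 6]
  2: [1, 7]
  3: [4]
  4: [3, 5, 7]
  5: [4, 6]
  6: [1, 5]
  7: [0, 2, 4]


Visit 7, push [4, 2, 0]
Visit 0, push []
Visit 2, push [1]
Visit 1, push [6]
Visit 6, push [5]
Visit 5, push [4]
Visit 4, push [3]
Visit 3, push []

DFS order: [7, 0, 2, 1, 6, 5, 4, 3]


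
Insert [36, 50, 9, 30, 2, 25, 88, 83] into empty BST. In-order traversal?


Insert 36: root
Insert 50: R from 36
Insert 9: L from 36
Insert 30: L from 36 -> R from 9
Insert 2: L from 36 -> L from 9
Insert 25: L from 36 -> R from 9 -> L from 30
Insert 88: R from 36 -> R from 50
Insert 83: R from 36 -> R from 50 -> L from 88

In-order: [2, 9, 25, 30, 36, 50, 83, 88]


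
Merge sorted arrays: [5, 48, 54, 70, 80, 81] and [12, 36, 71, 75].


Take 5 from A
Take 12 from B
Take 36 from B
Take 48 from A
Take 54 from A
Take 70 from A
Take 71 from B
Take 75 from B

Merged: [5, 12, 36, 48, 54, 70, 71, 75, 80, 81]


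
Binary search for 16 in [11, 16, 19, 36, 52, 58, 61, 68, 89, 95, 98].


Step 1: lo=0, hi=10, mid=5, val=58
Step 2: lo=0, hi=4, mid=2, val=19
Step 3: lo=0, hi=1, mid=0, val=11
Step 4: lo=1, hi=1, mid=1, val=16

Found at index 1


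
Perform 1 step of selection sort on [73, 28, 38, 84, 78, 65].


Initial: [73, 28, 38, 84, 78, 65]
Step 1: min=28 at 1
  Swap: [28, 73, 38, 84, 78, 65]

After 1 step: [28, 73, 38, 84, 78, 65]


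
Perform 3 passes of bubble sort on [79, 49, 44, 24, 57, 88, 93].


Initial: [79, 49, 44, 24, 57, 88, 93]
Pass 1: [49, 44, 24, 57, 79, 88, 93] (4 swaps)
Pass 2: [44, 24, 49, 57, 79, 88, 93] (2 swaps)
Pass 3: [24, 44, 49, 57, 79, 88, 93] (1 swaps)

After 3 passes: [24, 44, 49, 57, 79, 88, 93]
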